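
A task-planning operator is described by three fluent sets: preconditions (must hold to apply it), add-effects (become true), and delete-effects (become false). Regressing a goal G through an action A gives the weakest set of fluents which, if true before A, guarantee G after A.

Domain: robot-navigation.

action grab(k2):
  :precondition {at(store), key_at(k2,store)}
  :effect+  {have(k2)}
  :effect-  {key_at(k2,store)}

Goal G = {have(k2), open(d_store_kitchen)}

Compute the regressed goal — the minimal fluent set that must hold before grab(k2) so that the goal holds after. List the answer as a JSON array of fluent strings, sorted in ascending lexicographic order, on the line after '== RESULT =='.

Compute (G \ add) ∪ pre:
  G ∩ del = {}  (empty — regression defined)
  G \ add = {have(k2), open(d_store_kitchen)} \ {have(k2)} = {open(d_store_kitchen)}
  ∪ pre   = {open(d_store_kitchen)} ∪ {at(store), key_at(k2,store)}
          = {at(store), key_at(k2,store), open(d_store_kitchen)}

== RESULT ==
["at(store)", "key_at(k2,store)", "open(d_store_kitchen)"]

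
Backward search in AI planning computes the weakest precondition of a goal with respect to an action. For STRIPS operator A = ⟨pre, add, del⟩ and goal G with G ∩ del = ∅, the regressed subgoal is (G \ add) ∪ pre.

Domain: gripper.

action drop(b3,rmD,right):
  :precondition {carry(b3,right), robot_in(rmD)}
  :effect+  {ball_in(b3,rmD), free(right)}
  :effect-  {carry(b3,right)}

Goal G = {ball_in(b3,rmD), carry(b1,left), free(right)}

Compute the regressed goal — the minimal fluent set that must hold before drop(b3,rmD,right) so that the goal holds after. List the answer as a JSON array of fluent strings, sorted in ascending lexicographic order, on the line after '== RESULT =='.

Compute (G \ add) ∪ pre:
  G ∩ del = {}  (empty — regression defined)
  G \ add = {ball_in(b3,rmD), carry(b1,left), free(right)} \ {ball_in(b3,rmD), free(right)} = {carry(b1,left)}
  ∪ pre   = {carry(b1,left)} ∪ {carry(b3,right), robot_in(rmD)}
          = {carry(b1,left), carry(b3,right), robot_in(rmD)}

== RESULT ==
["carry(b1,left)", "carry(b3,right)", "robot_in(rmD)"]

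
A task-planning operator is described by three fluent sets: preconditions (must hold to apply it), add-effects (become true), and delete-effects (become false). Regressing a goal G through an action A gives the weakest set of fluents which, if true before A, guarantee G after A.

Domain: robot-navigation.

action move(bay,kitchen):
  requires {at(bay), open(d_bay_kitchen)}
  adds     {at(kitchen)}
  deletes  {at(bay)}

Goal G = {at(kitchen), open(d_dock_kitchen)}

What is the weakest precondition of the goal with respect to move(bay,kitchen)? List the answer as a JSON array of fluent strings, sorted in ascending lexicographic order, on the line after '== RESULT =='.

Regress:
  G ∩ del = {}  (empty — regression defined)
  G \ add = {at(kitchen), open(d_dock_kitchen)} \ {at(kitchen)} = {open(d_dock_kitchen)}
  ∪ pre   = {open(d_dock_kitchen)} ∪ {at(bay), open(d_bay_kitchen)}
          = {at(bay), open(d_bay_kitchen), open(d_dock_kitchen)}

== RESULT ==
["at(bay)", "open(d_bay_kitchen)", "open(d_dock_kitchen)"]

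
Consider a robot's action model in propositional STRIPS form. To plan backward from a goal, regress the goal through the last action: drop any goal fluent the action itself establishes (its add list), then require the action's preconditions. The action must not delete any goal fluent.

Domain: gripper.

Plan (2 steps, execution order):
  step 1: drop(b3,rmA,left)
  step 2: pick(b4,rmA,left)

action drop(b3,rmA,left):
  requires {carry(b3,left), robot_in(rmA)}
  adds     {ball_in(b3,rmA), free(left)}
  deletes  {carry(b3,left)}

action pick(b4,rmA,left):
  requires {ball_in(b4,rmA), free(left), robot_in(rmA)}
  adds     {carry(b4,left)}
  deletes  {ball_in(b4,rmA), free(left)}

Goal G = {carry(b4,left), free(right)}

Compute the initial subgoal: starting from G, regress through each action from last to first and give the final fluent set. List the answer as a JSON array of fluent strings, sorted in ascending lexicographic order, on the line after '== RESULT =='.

Regress step by step:
  through step 2 (pick(b4,rmA,left)): drop {carry(b4,left)}, keep {free(right)}, require {ball_in(b4,rmA), free(left), robot_in(rmA)}
    → {ball_in(b4,rmA), free(left), free(right), robot_in(rmA)}
  through step 1 (drop(b3,rmA,left)): drop {free(left)}, keep {ball_in(b4,rmA), free(right), robot_in(rmA)}, require {carry(b3,left), robot_in(rmA)}
    → {ball_in(b4,rmA), carry(b3,left), free(right), robot_in(rmA)}

== RESULT ==
["ball_in(b4,rmA)", "carry(b3,left)", "free(right)", "robot_in(rmA)"]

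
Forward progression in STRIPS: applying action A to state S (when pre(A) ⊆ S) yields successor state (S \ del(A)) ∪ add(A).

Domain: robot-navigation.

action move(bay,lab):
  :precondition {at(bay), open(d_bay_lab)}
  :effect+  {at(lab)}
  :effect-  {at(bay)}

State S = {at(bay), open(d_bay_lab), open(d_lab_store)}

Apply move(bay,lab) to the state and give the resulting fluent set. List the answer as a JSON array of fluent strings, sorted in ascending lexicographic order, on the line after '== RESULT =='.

Compute (S \ del) ∪ add:
  pre ⊆ S: {at(bay), open(d_bay_lab)} ⊆ S  — applicable
  S \ del = {open(d_bay_lab), open(d_lab_store)}
  ∪ add   = {at(lab), open(d_bay_lab), open(d_lab_store)}

== RESULT ==
["at(lab)", "open(d_bay_lab)", "open(d_lab_store)"]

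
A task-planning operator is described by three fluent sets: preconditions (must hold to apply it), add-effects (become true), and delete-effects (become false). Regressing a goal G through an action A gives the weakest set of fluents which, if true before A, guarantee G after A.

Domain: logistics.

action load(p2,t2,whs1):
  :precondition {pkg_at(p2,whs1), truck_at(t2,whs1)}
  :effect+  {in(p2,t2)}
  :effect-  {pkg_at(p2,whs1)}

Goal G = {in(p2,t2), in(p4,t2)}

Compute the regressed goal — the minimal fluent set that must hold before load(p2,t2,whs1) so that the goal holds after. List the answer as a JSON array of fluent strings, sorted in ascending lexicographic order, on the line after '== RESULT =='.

Compute (G \ add) ∪ pre:
  G ∩ del = {}  (empty — regression defined)
  G \ add = {in(p2,t2), in(p4,t2)} \ {in(p2,t2)} = {in(p4,t2)}
  ∪ pre   = {in(p4,t2)} ∪ {pkg_at(p2,whs1), truck_at(t2,whs1)}
          = {in(p4,t2), pkg_at(p2,whs1), truck_at(t2,whs1)}

== RESULT ==
["in(p4,t2)", "pkg_at(p2,whs1)", "truck_at(t2,whs1)"]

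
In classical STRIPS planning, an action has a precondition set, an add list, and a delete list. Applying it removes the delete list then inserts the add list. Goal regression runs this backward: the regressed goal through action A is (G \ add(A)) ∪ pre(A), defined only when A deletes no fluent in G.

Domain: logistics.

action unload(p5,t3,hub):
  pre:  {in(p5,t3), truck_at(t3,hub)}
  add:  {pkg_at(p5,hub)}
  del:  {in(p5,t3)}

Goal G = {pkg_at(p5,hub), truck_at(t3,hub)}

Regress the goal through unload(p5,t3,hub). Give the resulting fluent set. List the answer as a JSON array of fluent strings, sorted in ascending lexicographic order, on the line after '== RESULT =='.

Compute (G \ add) ∪ pre:
  G ∩ del = {}  (empty — regression defined)
  G \ add = {pkg_at(p5,hub), truck_at(t3,hub)} \ {pkg_at(p5,hub)} = {truck_at(t3,hub)}
  ∪ pre   = {truck_at(t3,hub)} ∪ {in(p5,t3), truck_at(t3,hub)}
          = {in(p5,t3), truck_at(t3,hub)}

== RESULT ==
["in(p5,t3)", "truck_at(t3,hub)"]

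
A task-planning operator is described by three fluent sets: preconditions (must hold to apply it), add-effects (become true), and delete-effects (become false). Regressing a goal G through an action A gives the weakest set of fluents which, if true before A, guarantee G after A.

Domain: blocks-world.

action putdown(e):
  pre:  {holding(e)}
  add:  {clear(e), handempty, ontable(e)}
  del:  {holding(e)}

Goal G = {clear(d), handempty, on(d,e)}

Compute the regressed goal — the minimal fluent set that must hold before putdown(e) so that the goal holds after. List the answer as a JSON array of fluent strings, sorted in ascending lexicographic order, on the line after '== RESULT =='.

Compute (G \ add) ∪ pre:
  G ∩ del = {}  (empty — regression defined)
  G \ add = {clear(d), handempty, on(d,e)} \ {clear(e), handempty, ontable(e)} = {clear(d), on(d,e)}
  ∪ pre   = {clear(d), on(d,e)} ∪ {holding(e)}
          = {clear(d), holding(e), on(d,e)}

== RESULT ==
["clear(d)", "holding(e)", "on(d,e)"]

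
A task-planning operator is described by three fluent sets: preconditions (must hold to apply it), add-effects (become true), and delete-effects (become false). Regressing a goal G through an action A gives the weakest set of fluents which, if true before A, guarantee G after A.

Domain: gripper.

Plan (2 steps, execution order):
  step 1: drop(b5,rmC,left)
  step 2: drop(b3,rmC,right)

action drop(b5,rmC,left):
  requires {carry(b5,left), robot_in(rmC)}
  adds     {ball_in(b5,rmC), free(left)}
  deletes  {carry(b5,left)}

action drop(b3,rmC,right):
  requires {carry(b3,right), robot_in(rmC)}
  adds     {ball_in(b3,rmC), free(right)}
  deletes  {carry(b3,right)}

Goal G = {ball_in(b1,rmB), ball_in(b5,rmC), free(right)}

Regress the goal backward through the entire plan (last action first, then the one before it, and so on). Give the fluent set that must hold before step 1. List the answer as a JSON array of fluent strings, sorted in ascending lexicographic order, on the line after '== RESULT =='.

Work backward from the goal:
  through step 2 (drop(b3,rmC,right)): drop {free(right)}, keep {ball_in(b1,rmB), ball_in(b5,rmC)}, require {carry(b3,right), robot_in(rmC)}
    → {ball_in(b1,rmB), ball_in(b5,rmC), carry(b3,right), robot_in(rmC)}
  through step 1 (drop(b5,rmC,left)): drop {ball_in(b5,rmC)}, keep {ball_in(b1,rmB), carry(b3,right), robot_in(rmC)}, require {carry(b5,left), robot_in(rmC)}
    → {ball_in(b1,rmB), carry(b3,right), carry(b5,left), robot_in(rmC)}

== RESULT ==
["ball_in(b1,rmB)", "carry(b3,right)", "carry(b5,left)", "robot_in(rmC)"]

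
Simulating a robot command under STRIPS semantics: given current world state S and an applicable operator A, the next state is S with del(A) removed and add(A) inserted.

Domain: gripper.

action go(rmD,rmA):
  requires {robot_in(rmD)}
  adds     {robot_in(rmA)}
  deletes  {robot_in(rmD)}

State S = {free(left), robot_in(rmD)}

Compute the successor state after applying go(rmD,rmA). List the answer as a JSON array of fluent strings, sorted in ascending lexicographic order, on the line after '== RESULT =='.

Compute (S \ del) ∪ add:
  pre ⊆ S: {robot_in(rmD)} ⊆ S  — applicable
  S \ del = {free(left)}
  ∪ add   = {free(left), robot_in(rmA)}

== RESULT ==
["free(left)", "robot_in(rmA)"]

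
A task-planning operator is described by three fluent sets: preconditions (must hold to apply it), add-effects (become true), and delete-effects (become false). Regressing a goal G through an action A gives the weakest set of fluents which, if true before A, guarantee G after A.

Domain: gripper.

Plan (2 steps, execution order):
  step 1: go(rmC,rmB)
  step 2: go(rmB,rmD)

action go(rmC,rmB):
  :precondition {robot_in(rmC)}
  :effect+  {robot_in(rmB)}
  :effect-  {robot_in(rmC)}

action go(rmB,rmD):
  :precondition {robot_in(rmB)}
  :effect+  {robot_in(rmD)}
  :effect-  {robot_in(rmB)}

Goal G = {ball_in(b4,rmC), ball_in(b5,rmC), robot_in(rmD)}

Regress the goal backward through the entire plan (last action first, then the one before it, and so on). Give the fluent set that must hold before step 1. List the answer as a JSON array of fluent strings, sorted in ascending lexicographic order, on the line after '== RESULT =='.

Work backward from the goal:
  through step 2 (go(rmB,rmD)): drop {robot_in(rmD)}, keep {ball_in(b4,rmC), ball_in(b5,rmC)}, require {robot_in(rmB)}
    → {ball_in(b4,rmC), ball_in(b5,rmC), robot_in(rmB)}
  through step 1 (go(rmC,rmB)): drop {robot_in(rmB)}, keep {ball_in(b4,rmC), ball_in(b5,rmC)}, require {robot_in(rmC)}
    → {ball_in(b4,rmC), ball_in(b5,rmC), robot_in(rmC)}

== RESULT ==
["ball_in(b4,rmC)", "ball_in(b5,rmC)", "robot_in(rmC)"]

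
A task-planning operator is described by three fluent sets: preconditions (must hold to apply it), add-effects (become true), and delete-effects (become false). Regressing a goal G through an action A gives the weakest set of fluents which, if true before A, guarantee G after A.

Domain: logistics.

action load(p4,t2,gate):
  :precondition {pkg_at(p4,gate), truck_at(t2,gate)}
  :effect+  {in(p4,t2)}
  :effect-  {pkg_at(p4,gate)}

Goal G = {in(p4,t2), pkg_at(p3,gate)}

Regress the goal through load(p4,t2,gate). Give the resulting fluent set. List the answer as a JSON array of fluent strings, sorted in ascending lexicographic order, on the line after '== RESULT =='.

Compute (G \ add) ∪ pre:
  G ∩ del = {}  (empty — regression defined)
  G \ add = {in(p4,t2), pkg_at(p3,gate)} \ {in(p4,t2)} = {pkg_at(p3,gate)}
  ∪ pre   = {pkg_at(p3,gate)} ∪ {pkg_at(p4,gate), truck_at(t2,gate)}
          = {pkg_at(p3,gate), pkg_at(p4,gate), truck_at(t2,gate)}

== RESULT ==
["pkg_at(p3,gate)", "pkg_at(p4,gate)", "truck_at(t2,gate)"]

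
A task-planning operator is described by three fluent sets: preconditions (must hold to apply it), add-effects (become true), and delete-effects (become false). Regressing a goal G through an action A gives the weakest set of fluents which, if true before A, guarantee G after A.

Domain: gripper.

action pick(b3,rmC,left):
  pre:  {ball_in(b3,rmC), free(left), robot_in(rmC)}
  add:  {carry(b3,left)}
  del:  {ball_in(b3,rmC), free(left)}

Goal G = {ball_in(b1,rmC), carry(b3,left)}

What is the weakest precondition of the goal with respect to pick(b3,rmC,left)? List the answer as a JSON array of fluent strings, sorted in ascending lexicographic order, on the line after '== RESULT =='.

Regress:
  G ∩ del = {}  (empty — regression defined)
  G \ add = {ball_in(b1,rmC), carry(b3,left)} \ {carry(b3,left)} = {ball_in(b1,rmC)}
  ∪ pre   = {ball_in(b1,rmC)} ∪ {ball_in(b3,rmC), free(left), robot_in(rmC)}
          = {ball_in(b1,rmC), ball_in(b3,rmC), free(left), robot_in(rmC)}

== RESULT ==
["ball_in(b1,rmC)", "ball_in(b3,rmC)", "free(left)", "robot_in(rmC)"]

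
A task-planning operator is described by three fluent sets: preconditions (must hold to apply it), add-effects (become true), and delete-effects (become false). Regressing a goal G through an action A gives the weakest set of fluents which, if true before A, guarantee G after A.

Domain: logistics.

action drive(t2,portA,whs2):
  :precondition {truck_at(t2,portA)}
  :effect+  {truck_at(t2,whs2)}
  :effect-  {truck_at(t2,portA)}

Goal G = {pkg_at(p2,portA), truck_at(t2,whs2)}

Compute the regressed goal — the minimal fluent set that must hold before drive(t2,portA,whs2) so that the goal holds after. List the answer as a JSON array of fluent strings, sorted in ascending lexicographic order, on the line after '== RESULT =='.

Regress:
  G ∩ del = {}  (empty — regression defined)
  G \ add = {pkg_at(p2,portA), truck_at(t2,whs2)} \ {truck_at(t2,whs2)} = {pkg_at(p2,portA)}
  ∪ pre   = {pkg_at(p2,portA)} ∪ {truck_at(t2,portA)}
          = {pkg_at(p2,portA), truck_at(t2,portA)}

== RESULT ==
["pkg_at(p2,portA)", "truck_at(t2,portA)"]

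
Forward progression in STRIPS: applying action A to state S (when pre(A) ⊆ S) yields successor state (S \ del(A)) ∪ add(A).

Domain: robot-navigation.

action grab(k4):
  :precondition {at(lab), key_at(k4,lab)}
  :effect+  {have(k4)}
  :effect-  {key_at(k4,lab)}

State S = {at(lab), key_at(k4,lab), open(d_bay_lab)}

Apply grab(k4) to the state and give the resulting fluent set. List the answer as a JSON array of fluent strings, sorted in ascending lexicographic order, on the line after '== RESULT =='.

Progress:
  pre ⊆ S: {at(lab), key_at(k4,lab)} ⊆ S  — applicable
  S \ del = {at(lab), open(d_bay_lab)}
  ∪ add   = {at(lab), have(k4), open(d_bay_lab)}

== RESULT ==
["at(lab)", "have(k4)", "open(d_bay_lab)"]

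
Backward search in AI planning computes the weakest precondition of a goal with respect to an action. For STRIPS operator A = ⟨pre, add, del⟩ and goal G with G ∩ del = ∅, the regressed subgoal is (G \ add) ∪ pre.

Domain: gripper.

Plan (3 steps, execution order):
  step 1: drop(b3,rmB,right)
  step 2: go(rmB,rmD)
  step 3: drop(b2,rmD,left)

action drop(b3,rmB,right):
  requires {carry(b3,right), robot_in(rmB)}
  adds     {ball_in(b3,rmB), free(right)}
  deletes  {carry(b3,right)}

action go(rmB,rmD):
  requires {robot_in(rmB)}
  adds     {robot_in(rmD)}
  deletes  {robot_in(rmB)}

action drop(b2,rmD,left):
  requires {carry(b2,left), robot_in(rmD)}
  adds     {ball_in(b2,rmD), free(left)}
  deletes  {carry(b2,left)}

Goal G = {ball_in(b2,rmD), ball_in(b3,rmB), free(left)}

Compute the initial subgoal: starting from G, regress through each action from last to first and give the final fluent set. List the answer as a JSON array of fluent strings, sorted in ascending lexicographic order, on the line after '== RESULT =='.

Regress step by step:
  through step 3 (drop(b2,rmD,left)): drop {ball_in(b2,rmD), free(left)}, keep {ball_in(b3,rmB)}, require {carry(b2,left), robot_in(rmD)}
    → {ball_in(b3,rmB), carry(b2,left), robot_in(rmD)}
  through step 2 (go(rmB,rmD)): drop {robot_in(rmD)}, keep {ball_in(b3,rmB), carry(b2,left)}, require {robot_in(rmB)}
    → {ball_in(b3,rmB), carry(b2,left), robot_in(rmB)}
  through step 1 (drop(b3,rmB,right)): drop {ball_in(b3,rmB)}, keep {carry(b2,left), robot_in(rmB)}, require {carry(b3,right), robot_in(rmB)}
    → {carry(b2,left), carry(b3,right), robot_in(rmB)}

== RESULT ==
["carry(b2,left)", "carry(b3,right)", "robot_in(rmB)"]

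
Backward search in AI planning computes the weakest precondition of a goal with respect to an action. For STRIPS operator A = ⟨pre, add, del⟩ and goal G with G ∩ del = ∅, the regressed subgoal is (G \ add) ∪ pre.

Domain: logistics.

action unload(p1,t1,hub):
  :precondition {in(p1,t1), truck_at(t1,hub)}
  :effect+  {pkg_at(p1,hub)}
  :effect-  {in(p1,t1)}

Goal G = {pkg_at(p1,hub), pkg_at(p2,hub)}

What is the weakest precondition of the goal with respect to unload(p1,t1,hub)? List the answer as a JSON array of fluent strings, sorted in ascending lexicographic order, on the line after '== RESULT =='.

Regress:
  G ∩ del = {}  (empty — regression defined)
  G \ add = {pkg_at(p1,hub), pkg_at(p2,hub)} \ {pkg_at(p1,hub)} = {pkg_at(p2,hub)}
  ∪ pre   = {pkg_at(p2,hub)} ∪ {in(p1,t1), truck_at(t1,hub)}
          = {in(p1,t1), pkg_at(p2,hub), truck_at(t1,hub)}

== RESULT ==
["in(p1,t1)", "pkg_at(p2,hub)", "truck_at(t1,hub)"]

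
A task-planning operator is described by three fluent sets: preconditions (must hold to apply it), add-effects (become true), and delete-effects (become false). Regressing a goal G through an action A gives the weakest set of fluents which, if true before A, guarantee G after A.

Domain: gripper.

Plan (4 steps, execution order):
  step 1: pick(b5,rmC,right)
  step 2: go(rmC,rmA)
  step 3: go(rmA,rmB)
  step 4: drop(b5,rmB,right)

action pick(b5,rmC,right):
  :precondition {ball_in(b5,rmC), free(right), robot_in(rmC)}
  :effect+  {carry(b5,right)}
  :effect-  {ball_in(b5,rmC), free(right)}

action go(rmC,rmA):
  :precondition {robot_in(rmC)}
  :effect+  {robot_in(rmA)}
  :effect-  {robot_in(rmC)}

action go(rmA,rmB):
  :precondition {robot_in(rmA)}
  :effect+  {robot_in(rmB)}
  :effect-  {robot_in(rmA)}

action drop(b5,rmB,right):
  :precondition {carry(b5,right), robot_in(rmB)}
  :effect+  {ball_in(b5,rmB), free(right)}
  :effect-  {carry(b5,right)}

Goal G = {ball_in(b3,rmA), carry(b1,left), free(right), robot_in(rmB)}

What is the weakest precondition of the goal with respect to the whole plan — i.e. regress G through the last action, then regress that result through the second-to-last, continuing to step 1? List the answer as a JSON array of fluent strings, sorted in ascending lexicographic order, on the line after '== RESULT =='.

Work backward from the goal:
  through step 4 (drop(b5,rmB,right)): drop {free(right)}, keep {ball_in(b3,rmA), carry(b1,left), robot_in(rmB)}, require {carry(b5,right), robot_in(rmB)}
    → {ball_in(b3,rmA), carry(b1,left), carry(b5,right), robot_in(rmB)}
  through step 3 (go(rmA,rmB)): drop {robot_in(rmB)}, keep {ball_in(b3,rmA), carry(b1,left), carry(b5,right)}, require {robot_in(rmA)}
    → {ball_in(b3,rmA), carry(b1,left), carry(b5,right), robot_in(rmA)}
  through step 2 (go(rmC,rmA)): drop {robot_in(rmA)}, keep {ball_in(b3,rmA), carry(b1,left), carry(b5,right)}, require {robot_in(rmC)}
    → {ball_in(b3,rmA), carry(b1,left), carry(b5,right), robot_in(rmC)}
  through step 1 (pick(b5,rmC,right)): drop {carry(b5,right)}, keep {ball_in(b3,rmA), carry(b1,left), robot_in(rmC)}, require {ball_in(b5,rmC), free(right), robot_in(rmC)}
    → {ball_in(b3,rmA), ball_in(b5,rmC), carry(b1,left), free(right), robot_in(rmC)}

== RESULT ==
["ball_in(b3,rmA)", "ball_in(b5,rmC)", "carry(b1,left)", "free(right)", "robot_in(rmC)"]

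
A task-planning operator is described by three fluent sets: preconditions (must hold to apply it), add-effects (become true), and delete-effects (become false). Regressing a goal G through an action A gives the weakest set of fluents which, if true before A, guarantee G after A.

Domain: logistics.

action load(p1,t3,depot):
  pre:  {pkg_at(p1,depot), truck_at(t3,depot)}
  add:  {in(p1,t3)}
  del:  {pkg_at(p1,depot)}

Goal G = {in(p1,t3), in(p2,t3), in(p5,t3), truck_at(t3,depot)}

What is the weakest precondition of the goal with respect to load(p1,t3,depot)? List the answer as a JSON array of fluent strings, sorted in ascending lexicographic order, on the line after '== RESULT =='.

Regress:
  G ∩ del = {}  (empty — regression defined)
  G \ add = {in(p1,t3), in(p2,t3), in(p5,t3), truck_at(t3,depot)} \ {in(p1,t3)} = {in(p2,t3), in(p5,t3), truck_at(t3,depot)}
  ∪ pre   = {in(p2,t3), in(p5,t3), truck_at(t3,depot)} ∪ {pkg_at(p1,depot), truck_at(t3,depot)}
          = {in(p2,t3), in(p5,t3), pkg_at(p1,depot), truck_at(t3,depot)}

== RESULT ==
["in(p2,t3)", "in(p5,t3)", "pkg_at(p1,depot)", "truck_at(t3,depot)"]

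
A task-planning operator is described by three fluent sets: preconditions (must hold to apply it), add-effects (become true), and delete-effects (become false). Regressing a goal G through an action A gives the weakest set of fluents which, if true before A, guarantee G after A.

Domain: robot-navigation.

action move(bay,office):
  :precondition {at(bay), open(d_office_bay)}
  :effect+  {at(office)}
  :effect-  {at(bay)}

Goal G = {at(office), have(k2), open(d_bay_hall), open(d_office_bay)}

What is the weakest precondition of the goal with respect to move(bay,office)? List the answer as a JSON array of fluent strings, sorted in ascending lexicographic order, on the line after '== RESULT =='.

Regress:
  G ∩ del = {}  (empty — regression defined)
  G \ add = {at(office), have(k2), open(d_bay_hall), open(d_office_bay)} \ {at(office)} = {have(k2), open(d_bay_hall), open(d_office_bay)}
  ∪ pre   = {have(k2), open(d_bay_hall), open(d_office_bay)} ∪ {at(bay), open(d_office_bay)}
          = {at(bay), have(k2), open(d_bay_hall), open(d_office_bay)}

== RESULT ==
["at(bay)", "have(k2)", "open(d_bay_hall)", "open(d_office_bay)"]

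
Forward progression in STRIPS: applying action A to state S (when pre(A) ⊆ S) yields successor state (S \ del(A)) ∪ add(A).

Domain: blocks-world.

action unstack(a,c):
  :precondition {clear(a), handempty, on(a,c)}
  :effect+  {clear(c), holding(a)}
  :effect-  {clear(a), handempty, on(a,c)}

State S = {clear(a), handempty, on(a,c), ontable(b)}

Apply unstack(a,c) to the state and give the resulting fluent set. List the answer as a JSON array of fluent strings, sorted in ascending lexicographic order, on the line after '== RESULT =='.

Compute (S \ del) ∪ add:
  pre ⊆ S: {clear(a), handempty, on(a,c)} ⊆ S  — applicable
  S \ del = {ontable(b)}
  ∪ add   = {clear(c), holding(a), ontable(b)}

== RESULT ==
["clear(c)", "holding(a)", "ontable(b)"]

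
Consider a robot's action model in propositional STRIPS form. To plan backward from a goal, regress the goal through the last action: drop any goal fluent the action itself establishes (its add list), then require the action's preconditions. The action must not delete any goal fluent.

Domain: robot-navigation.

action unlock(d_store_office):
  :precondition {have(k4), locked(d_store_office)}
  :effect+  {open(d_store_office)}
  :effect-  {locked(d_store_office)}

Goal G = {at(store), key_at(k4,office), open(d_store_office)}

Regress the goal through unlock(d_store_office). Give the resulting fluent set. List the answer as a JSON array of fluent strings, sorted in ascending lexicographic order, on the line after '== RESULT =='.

Compute (G \ add) ∪ pre:
  G ∩ del = {}  (empty — regression defined)
  G \ add = {at(store), key_at(k4,office), open(d_store_office)} \ {open(d_store_office)} = {at(store), key_at(k4,office)}
  ∪ pre   = {at(store), key_at(k4,office)} ∪ {have(k4), locked(d_store_office)}
          = {at(store), have(k4), key_at(k4,office), locked(d_store_office)}

== RESULT ==
["at(store)", "have(k4)", "key_at(k4,office)", "locked(d_store_office)"]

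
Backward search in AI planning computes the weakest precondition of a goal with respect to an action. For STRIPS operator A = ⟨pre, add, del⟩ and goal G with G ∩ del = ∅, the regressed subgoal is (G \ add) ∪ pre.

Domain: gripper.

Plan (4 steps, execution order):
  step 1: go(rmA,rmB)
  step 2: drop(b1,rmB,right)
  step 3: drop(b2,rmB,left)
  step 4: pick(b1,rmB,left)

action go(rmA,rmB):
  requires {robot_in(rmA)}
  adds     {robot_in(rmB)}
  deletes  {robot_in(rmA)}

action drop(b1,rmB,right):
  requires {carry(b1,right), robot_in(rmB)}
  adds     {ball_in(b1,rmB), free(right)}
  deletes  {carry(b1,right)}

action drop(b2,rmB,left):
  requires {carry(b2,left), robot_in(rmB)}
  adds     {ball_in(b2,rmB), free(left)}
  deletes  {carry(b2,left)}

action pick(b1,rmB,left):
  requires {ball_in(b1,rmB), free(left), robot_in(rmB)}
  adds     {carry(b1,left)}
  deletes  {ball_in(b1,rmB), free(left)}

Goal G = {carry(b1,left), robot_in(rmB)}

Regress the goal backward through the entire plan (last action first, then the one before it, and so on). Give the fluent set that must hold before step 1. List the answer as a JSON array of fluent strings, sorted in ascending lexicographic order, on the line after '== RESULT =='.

Work backward from the goal:
  through step 4 (pick(b1,rmB,left)): drop {carry(b1,left)}, keep {robot_in(rmB)}, require {ball_in(b1,rmB), free(left), robot_in(rmB)}
    → {ball_in(b1,rmB), free(left), robot_in(rmB)}
  through step 3 (drop(b2,rmB,left)): drop {free(left)}, keep {ball_in(b1,rmB), robot_in(rmB)}, require {carry(b2,left), robot_in(rmB)}
    → {ball_in(b1,rmB), carry(b2,left), robot_in(rmB)}
  through step 2 (drop(b1,rmB,right)): drop {ball_in(b1,rmB)}, keep {carry(b2,left), robot_in(rmB)}, require {carry(b1,right), robot_in(rmB)}
    → {carry(b1,right), carry(b2,left), robot_in(rmB)}
  through step 1 (go(rmA,rmB)): drop {robot_in(rmB)}, keep {carry(b1,right), carry(b2,left)}, require {robot_in(rmA)}
    → {carry(b1,right), carry(b2,left), robot_in(rmA)}

== RESULT ==
["carry(b1,right)", "carry(b2,left)", "robot_in(rmA)"]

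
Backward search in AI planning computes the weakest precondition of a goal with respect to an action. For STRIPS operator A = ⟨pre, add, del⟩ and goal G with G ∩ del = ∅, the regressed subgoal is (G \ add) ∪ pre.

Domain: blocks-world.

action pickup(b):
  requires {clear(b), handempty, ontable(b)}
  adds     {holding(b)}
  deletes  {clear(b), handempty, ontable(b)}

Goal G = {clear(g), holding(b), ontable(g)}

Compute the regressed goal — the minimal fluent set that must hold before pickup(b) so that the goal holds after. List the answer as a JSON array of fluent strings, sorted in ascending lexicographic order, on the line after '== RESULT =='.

Regress:
  G ∩ del = {}  (empty — regression defined)
  G \ add = {clear(g), holding(b), ontable(g)} \ {holding(b)} = {clear(g), ontable(g)}
  ∪ pre   = {clear(g), ontable(g)} ∪ {clear(b), handempty, ontable(b)}
          = {clear(b), clear(g), handempty, ontable(b), ontable(g)}

== RESULT ==
["clear(b)", "clear(g)", "handempty", "ontable(b)", "ontable(g)"]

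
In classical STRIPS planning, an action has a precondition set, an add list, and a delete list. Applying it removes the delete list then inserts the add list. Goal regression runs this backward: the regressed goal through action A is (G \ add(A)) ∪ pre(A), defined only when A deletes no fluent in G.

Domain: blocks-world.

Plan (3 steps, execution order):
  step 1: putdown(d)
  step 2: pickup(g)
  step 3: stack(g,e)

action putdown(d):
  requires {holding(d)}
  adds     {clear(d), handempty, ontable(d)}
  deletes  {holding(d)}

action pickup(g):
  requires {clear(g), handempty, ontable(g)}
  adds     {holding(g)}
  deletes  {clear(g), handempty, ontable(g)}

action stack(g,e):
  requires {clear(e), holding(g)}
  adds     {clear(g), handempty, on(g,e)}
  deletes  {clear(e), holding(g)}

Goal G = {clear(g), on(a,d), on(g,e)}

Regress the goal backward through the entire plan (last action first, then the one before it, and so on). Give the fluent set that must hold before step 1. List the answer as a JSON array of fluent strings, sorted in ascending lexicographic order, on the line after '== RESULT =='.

Work backward from the goal:
  through step 3 (stack(g,e)): drop {clear(g), on(g,e)}, keep {on(a,d)}, require {clear(e), holding(g)}
    → {clear(e), holding(g), on(a,d)}
  through step 2 (pickup(g)): drop {holding(g)}, keep {clear(e), on(a,d)}, require {clear(g), handempty, ontable(g)}
    → {clear(e), clear(g), handempty, on(a,d), ontable(g)}
  through step 1 (putdown(d)): drop {handempty}, keep {clear(e), clear(g), on(a,d), ontable(g)}, require {holding(d)}
    → {clear(e), clear(g), holding(d), on(a,d), ontable(g)}

== RESULT ==
["clear(e)", "clear(g)", "holding(d)", "on(a,d)", "ontable(g)"]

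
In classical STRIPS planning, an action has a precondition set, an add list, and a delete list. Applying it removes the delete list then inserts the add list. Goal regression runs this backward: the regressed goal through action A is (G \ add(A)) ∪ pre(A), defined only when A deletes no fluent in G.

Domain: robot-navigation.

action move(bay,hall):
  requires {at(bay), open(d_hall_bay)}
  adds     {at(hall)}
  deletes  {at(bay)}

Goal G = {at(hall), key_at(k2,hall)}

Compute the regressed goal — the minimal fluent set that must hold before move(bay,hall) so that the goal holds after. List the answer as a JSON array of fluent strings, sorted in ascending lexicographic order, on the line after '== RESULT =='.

Compute (G \ add) ∪ pre:
  G ∩ del = {}  (empty — regression defined)
  G \ add = {at(hall), key_at(k2,hall)} \ {at(hall)} = {key_at(k2,hall)}
  ∪ pre   = {key_at(k2,hall)} ∪ {at(bay), open(d_hall_bay)}
          = {at(bay), key_at(k2,hall), open(d_hall_bay)}

== RESULT ==
["at(bay)", "key_at(k2,hall)", "open(d_hall_bay)"]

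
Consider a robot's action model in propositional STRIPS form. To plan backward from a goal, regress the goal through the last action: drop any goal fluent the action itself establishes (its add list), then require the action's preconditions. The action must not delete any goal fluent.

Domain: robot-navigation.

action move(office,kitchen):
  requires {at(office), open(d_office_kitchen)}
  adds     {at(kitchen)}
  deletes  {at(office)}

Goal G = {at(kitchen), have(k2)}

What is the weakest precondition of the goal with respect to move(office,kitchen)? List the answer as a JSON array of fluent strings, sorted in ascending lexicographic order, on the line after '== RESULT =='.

Compute (G \ add) ∪ pre:
  G ∩ del = {}  (empty — regression defined)
  G \ add = {at(kitchen), have(k2)} \ {at(kitchen)} = {have(k2)}
  ∪ pre   = {have(k2)} ∪ {at(office), open(d_office_kitchen)}
          = {at(office), have(k2), open(d_office_kitchen)}

== RESULT ==
["at(office)", "have(k2)", "open(d_office_kitchen)"]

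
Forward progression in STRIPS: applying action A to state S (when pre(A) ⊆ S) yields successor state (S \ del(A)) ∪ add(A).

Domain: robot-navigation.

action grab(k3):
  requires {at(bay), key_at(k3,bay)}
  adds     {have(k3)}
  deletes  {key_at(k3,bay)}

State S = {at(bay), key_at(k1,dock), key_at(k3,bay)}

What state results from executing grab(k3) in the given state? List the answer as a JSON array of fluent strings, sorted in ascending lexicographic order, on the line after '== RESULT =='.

Progress:
  pre ⊆ S: {at(bay), key_at(k3,bay)} ⊆ S  — applicable
  S \ del = {at(bay), key_at(k1,dock)}
  ∪ add   = {at(bay), have(k3), key_at(k1,dock)}

== RESULT ==
["at(bay)", "have(k3)", "key_at(k1,dock)"]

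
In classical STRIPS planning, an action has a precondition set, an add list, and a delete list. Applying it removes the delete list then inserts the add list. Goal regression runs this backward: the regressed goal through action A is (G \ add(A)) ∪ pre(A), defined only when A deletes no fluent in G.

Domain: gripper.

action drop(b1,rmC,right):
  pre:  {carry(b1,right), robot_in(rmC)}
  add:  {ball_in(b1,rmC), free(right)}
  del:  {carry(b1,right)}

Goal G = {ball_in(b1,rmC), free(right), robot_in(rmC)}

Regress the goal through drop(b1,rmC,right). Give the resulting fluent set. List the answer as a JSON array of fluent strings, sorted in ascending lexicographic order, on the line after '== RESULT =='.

Regress:
  G ∩ del = {}  (empty — regression defined)
  G \ add = {ball_in(b1,rmC), free(right), robot_in(rmC)} \ {ball_in(b1,rmC), free(right)} = {robot_in(rmC)}
  ∪ pre   = {robot_in(rmC)} ∪ {carry(b1,right), robot_in(rmC)}
          = {carry(b1,right), robot_in(rmC)}

== RESULT ==
["carry(b1,right)", "robot_in(rmC)"]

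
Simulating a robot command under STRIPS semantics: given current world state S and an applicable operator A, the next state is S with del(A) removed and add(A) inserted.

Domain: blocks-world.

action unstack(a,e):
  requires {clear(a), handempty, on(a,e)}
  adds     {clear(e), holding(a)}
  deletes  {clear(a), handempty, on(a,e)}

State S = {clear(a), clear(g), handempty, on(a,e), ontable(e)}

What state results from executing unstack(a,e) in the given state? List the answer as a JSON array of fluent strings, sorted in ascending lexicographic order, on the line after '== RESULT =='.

Progress:
  pre ⊆ S: {clear(a), handempty, on(a,e)} ⊆ S  — applicable
  S \ del = {clear(g), ontable(e)}
  ∪ add   = {clear(e), clear(g), holding(a), ontable(e)}

== RESULT ==
["clear(e)", "clear(g)", "holding(a)", "ontable(e)"]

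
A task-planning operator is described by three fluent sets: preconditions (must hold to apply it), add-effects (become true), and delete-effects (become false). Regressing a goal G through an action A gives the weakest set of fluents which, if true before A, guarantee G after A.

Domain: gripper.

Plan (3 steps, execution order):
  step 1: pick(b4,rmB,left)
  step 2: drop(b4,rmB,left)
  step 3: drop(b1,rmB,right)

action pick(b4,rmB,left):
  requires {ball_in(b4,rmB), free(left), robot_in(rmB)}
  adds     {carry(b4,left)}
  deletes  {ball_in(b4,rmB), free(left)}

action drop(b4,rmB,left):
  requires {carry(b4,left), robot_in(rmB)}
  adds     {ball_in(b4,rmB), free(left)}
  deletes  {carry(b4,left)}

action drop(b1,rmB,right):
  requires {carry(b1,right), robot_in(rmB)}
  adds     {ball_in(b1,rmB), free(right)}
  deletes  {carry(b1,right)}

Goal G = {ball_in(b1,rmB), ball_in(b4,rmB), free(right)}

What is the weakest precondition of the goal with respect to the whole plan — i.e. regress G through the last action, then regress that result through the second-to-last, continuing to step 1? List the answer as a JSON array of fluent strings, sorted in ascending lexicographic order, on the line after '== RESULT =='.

Regress step by step:
  through step 3 (drop(b1,rmB,right)): drop {ball_in(b1,rmB), free(right)}, keep {ball_in(b4,rmB)}, require {carry(b1,right), robot_in(rmB)}
    → {ball_in(b4,rmB), carry(b1,right), robot_in(rmB)}
  through step 2 (drop(b4,rmB,left)): drop {ball_in(b4,rmB)}, keep {carry(b1,right), robot_in(rmB)}, require {carry(b4,left), robot_in(rmB)}
    → {carry(b1,right), carry(b4,left), robot_in(rmB)}
  through step 1 (pick(b4,rmB,left)): drop {carry(b4,left)}, keep {carry(b1,right), robot_in(rmB)}, require {ball_in(b4,rmB), free(left), robot_in(rmB)}
    → {ball_in(b4,rmB), carry(b1,right), free(left), robot_in(rmB)}

== RESULT ==
["ball_in(b4,rmB)", "carry(b1,right)", "free(left)", "robot_in(rmB)"]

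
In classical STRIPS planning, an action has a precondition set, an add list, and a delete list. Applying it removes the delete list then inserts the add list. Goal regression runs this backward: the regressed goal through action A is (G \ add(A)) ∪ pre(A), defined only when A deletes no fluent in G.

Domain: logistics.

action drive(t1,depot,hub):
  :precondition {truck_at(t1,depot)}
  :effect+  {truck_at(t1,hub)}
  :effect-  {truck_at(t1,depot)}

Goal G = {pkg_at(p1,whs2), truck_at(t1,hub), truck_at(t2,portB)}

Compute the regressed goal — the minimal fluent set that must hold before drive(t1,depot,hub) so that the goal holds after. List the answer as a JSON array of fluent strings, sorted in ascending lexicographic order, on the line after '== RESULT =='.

Compute (G \ add) ∪ pre:
  G ∩ del = {}  (empty — regression defined)
  G \ add = {pkg_at(p1,whs2), truck_at(t1,hub), truck_at(t2,portB)} \ {truck_at(t1,hub)} = {pkg_at(p1,whs2), truck_at(t2,portB)}
  ∪ pre   = {pkg_at(p1,whs2), truck_at(t2,portB)} ∪ {truck_at(t1,depot)}
          = {pkg_at(p1,whs2), truck_at(t1,depot), truck_at(t2,portB)}

== RESULT ==
["pkg_at(p1,whs2)", "truck_at(t1,depot)", "truck_at(t2,portB)"]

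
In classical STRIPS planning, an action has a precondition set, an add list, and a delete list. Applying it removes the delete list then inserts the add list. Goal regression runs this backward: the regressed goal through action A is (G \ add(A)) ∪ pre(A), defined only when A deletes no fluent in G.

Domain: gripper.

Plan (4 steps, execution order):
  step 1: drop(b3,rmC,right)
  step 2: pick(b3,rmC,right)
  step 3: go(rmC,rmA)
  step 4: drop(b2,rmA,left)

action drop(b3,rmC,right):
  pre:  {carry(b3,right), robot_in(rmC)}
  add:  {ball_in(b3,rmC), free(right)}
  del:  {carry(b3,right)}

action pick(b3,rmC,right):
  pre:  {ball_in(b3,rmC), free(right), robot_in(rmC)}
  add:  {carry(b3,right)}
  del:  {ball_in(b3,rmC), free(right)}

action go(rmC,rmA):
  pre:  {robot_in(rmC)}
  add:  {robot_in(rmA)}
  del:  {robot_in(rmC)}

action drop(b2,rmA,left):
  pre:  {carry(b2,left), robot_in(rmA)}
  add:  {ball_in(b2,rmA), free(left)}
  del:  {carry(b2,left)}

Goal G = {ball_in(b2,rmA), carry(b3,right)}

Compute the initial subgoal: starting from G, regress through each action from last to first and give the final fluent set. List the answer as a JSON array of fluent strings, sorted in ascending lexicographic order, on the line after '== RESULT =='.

Regress step by step:
  through step 4 (drop(b2,rmA,left)): drop {ball_in(b2,rmA)}, keep {carry(b3,right)}, require {carry(b2,left), robot_in(rmA)}
    → {carry(b2,left), carry(b3,right), robot_in(rmA)}
  through step 3 (go(rmC,rmA)): drop {robot_in(rmA)}, keep {carry(b2,left), carry(b3,right)}, require {robot_in(rmC)}
    → {carry(b2,left), carry(b3,right), robot_in(rmC)}
  through step 2 (pick(b3,rmC,right)): drop {carry(b3,right)}, keep {carry(b2,left), robot_in(rmC)}, require {ball_in(b3,rmC), free(right), robot_in(rmC)}
    → {ball_in(b3,rmC), carry(b2,left), free(right), robot_in(rmC)}
  through step 1 (drop(b3,rmC,right)): drop {ball_in(b3,rmC), free(right)}, keep {carry(b2,left), robot_in(rmC)}, require {carry(b3,right), robot_in(rmC)}
    → {carry(b2,left), carry(b3,right), robot_in(rmC)}

== RESULT ==
["carry(b2,left)", "carry(b3,right)", "robot_in(rmC)"]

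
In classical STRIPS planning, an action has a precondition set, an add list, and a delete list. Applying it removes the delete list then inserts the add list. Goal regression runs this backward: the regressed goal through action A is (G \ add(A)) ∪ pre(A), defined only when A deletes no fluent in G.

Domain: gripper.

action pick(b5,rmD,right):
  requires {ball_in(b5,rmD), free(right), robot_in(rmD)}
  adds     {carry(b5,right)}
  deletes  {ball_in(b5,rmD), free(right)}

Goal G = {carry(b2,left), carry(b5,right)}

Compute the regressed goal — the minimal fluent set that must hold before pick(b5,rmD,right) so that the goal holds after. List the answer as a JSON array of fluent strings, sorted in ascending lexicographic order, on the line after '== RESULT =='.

Regress:
  G ∩ del = {}  (empty — regression defined)
  G \ add = {carry(b2,left), carry(b5,right)} \ {carry(b5,right)} = {carry(b2,left)}
  ∪ pre   = {carry(b2,left)} ∪ {ball_in(b5,rmD), free(right), robot_in(rmD)}
          = {ball_in(b5,rmD), carry(b2,left), free(right), robot_in(rmD)}

== RESULT ==
["ball_in(b5,rmD)", "carry(b2,left)", "free(right)", "robot_in(rmD)"]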